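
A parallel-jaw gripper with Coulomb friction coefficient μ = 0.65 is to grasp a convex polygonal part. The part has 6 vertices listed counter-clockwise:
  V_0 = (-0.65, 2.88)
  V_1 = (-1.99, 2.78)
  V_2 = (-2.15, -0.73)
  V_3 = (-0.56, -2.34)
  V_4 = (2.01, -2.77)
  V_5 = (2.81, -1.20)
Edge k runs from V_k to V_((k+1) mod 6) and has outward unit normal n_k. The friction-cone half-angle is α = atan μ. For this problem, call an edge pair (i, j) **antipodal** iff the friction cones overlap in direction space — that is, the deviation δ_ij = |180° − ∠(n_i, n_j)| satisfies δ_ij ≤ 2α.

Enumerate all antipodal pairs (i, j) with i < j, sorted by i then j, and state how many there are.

count = 7; pairs: (0,2), (0,3), (0,4), (1,4), (1,5), (2,5), (3,5)

α = atan 0.65 = 33.02°;  2α = 66.05°
n_0 = (-0.0744, +0.9972)
n_1 = (-0.9990, +0.0455)
n_2 = (-0.7115, -0.7027)
n_3 = (-0.1650, -0.9863)
n_4 = (+0.8910, -0.4540)
n_5 = (+0.7627, +0.6468)
  (0,1): δ = 96.88°  ·
  (0,2): δ = 49.63°  ✓
  (0,3): δ = 13.77°  ✓
  (0,4): δ = 58.73°  ✓
  (0,5): δ = 126.03°  ·
  (1,2): δ = 132.75°  ·
  (1,3): δ = 96.89°  ·
  (1,4): δ = 24.39°  ✓
  (1,5): δ = 42.91°  ✓
  (2,3): δ = 144.14°  ·
  (2,4): δ = 71.64°  ·
  (2,5): δ = 4.34°  ✓
  (3,4): δ = 107.50°  ·
  (3,5): δ = 40.20°  ✓
  (4,5): δ = 112.70°  ·
antipodal pairs: 7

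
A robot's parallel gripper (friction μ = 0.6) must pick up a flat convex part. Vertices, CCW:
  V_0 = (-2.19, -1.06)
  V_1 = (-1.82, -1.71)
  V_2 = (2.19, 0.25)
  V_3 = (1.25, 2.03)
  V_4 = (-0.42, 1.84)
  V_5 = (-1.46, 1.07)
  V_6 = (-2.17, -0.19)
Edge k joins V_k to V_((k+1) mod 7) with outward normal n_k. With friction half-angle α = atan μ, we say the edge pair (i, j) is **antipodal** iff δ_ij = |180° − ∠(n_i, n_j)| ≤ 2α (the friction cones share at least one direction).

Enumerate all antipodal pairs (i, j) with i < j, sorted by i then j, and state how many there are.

count = 6; pairs: (0,2), (1,3), (1,4), (1,5), (2,5), (2,6)

α = atan 0.6 = 30.96°;  2α = 61.93°
n_0 = (-0.8691, -0.4947)
n_1 = (+0.4391, -0.8984)
n_2 = (+0.8843, +0.4670)
n_3 = (-0.1130, +0.9936)
n_4 = (-0.5950, +0.8037)
n_5 = (-0.8712, +0.4909)
n_6 = (-0.9997, +0.0230)
  (0,1): δ = 93.60°  ·
  (0,2): δ = 1.81°  ✓
  (0,3): δ = 66.84°  ·
  (0,4): δ = 96.87°  ·
  (0,5): δ = 120.95°  ·
  (0,6): δ = 149.03°  ·
  (1,2): δ = 88.21°  ·
  (1,3): δ = 19.56°  ✓
  (1,4): δ = 10.47°  ✓
  (1,5): δ = 34.55°  ✓
  (1,6): δ = 62.63°  ·
  (2,3): δ = 111.35°  ·
  (2,4): δ = 81.32°  ·
  (2,5): δ = 57.24°  ✓
  (2,6): δ = 29.15°  ✓
  (3,4): δ = 149.98°  ·
  (3,5): δ = 125.89°  ·
  (3,6): δ = 97.81°  ·
  (4,5): δ = 155.92°  ·
  (4,6): δ = 127.83°  ·
  (5,6): δ = 151.92°  ·
antipodal pairs: 6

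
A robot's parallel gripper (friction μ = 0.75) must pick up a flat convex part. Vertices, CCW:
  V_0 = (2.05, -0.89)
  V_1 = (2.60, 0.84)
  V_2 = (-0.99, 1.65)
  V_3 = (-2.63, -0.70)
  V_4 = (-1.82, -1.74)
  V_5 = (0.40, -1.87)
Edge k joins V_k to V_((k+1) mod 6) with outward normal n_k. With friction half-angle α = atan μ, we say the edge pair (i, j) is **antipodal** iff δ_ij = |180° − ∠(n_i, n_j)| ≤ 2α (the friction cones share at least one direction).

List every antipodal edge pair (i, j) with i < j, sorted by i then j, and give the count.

count = 7; pairs: (0,2), (0,3), (1,3), (1,4), (1,5), (2,4), (2,5)

α = atan 0.75 = 36.87°;  2α = 73.74°
n_0 = (+0.9530, -0.3030)
n_1 = (+0.2201, +0.9755)
n_2 = (-0.8201, +0.5723)
n_3 = (-0.7889, -0.6145)
n_4 = (-0.0585, -0.9983)
n_5 = (+0.5107, -0.8598)
  (0,1): δ = 85.08°  ·
  (0,2): δ = 17.27°  ✓
  (0,3): δ = 55.55°  ✓
  (0,4): δ = 104.29°  ·
  (0,5): δ = 138.34°  ·
  (1,2): δ = 112.20°  ·
  (1,3): δ = 39.37°  ✓
  (1,4): δ = 9.36°  ✓
  (1,5): δ = 43.42°  ✓
  (2,3): δ = 107.18°  ·
  (2,4): δ = 58.44°  ✓
  (2,5): δ = 24.38°  ✓
  (3,4): δ = 131.26°  ·
  (3,5): δ = 97.21°  ·
  (4,5): δ = 145.94°  ·
antipodal pairs: 7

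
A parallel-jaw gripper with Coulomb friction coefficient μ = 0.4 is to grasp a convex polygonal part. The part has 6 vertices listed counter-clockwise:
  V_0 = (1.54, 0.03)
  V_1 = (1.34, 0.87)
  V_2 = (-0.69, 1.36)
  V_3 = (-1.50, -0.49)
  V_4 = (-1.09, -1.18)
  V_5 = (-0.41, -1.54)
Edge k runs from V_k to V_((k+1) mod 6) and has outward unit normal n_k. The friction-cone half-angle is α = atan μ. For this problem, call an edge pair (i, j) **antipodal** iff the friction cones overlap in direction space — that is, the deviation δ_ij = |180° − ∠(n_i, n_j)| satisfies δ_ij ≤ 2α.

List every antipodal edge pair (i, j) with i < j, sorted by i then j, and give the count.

count = 4; pairs: (0,2), (0,3), (1,4), (2,5)

α = atan 0.4 = 21.80°;  2α = 43.60°
n_0 = (+0.9728, +0.2316)
n_1 = (+0.2346, +0.9721)
n_2 = (-0.9160, +0.4011)
n_3 = (-0.8597, -0.5108)
n_4 = (-0.4679, -0.8838)
n_5 = (+0.6271, -0.7789)
  (0,1): δ = 116.96°  ·
  (0,2): δ = 37.04°  ✓
  (0,3): δ = 17.33°  ✓
  (0,4): δ = 48.71°  ·
  (0,5): δ = 115.45°  ·
  (1,2): δ = 100.08°  ·
  (1,3): δ = 45.71°  ·
  (1,4): δ = 14.33°  ✓
  (1,5): δ = 52.41°  ·
  (2,3): δ = 125.64°  ·
  (2,4): δ = 94.25°  ·
  (2,5): δ = 27.52°  ✓
  (3,4): δ = 148.62°  ·
  (3,5): δ = 81.88°  ·
  (4,5): δ = 113.26°  ·
antipodal pairs: 4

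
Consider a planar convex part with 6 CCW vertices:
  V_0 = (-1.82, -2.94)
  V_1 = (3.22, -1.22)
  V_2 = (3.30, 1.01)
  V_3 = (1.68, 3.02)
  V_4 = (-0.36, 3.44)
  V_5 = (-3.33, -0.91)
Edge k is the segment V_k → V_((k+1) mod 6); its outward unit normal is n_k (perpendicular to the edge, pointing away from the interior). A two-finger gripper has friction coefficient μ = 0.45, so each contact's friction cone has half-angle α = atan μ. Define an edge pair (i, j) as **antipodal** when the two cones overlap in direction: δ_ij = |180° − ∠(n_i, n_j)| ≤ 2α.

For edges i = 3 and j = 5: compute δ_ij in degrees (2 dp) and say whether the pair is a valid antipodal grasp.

α = atan 0.45 = 24.23°;  2α = 48.46°
edge 3: e_3 = (-2.04, +0.42);  n_3 = (+0.2017, +0.9795)
edge 5: e_5 = (+1.51, -2.03);  n_5 = (-0.8024, -0.5968)
∠(n_3, n_5) = 138.28°
δ = |180° − 138.28°| = 41.72°
41.72° ≤ 2α = 48.46°  →  valid

δ = 41.72°, valid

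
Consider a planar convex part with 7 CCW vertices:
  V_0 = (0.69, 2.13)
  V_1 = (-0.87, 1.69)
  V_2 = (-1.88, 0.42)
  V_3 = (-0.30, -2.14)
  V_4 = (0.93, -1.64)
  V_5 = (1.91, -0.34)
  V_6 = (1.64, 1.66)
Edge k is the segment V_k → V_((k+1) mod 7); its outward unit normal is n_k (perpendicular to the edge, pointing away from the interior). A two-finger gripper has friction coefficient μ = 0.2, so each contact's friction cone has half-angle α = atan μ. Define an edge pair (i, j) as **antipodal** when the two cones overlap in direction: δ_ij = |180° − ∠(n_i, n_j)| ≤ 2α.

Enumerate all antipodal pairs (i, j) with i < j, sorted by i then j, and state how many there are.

α = atan 0.2 = 11.31°;  2α = 22.62°
n_0 = (-0.2715, +0.9624)
n_1 = (-0.7827, +0.6224)
n_2 = (-0.8510, -0.5252)
n_3 = (+0.3766, -0.9264)
n_4 = (+0.7985, -0.6020)
n_5 = (+0.9910, +0.1338)
n_6 = (+0.4434, +0.8963)
  (0,1): δ = 144.25°  ·
  (0,2): δ = 74.07°  ·
  (0,3): δ = 6.37°  ✓
  (0,4): δ = 37.24°  ·
  (0,5): δ = 81.94°  ·
  (0,6): δ = 137.93°  ·
  (1,2): δ = 109.82°  ·
  (1,3): δ = 29.38°  ·
  (1,4): δ = 1.48°  ✓
  (1,5): δ = 46.18°  ·
  (1,6): δ = 102.17°  ·
  (2,3): δ = 99.56°  ·
  (2,4): δ = 68.69°  ·
  (2,5): δ = 23.99°  ·
  (2,6): δ = 31.99°  ·
  (3,4): δ = 149.13°  ·
  (3,5): δ = 104.43°  ·
  (3,6): δ = 48.45°  ·
  (4,5): δ = 135.30°  ·
  (4,6): δ = 79.31°  ·
  (5,6): δ = 124.01°  ·
antipodal pairs: 2

count = 2; pairs: (0,3), (1,4)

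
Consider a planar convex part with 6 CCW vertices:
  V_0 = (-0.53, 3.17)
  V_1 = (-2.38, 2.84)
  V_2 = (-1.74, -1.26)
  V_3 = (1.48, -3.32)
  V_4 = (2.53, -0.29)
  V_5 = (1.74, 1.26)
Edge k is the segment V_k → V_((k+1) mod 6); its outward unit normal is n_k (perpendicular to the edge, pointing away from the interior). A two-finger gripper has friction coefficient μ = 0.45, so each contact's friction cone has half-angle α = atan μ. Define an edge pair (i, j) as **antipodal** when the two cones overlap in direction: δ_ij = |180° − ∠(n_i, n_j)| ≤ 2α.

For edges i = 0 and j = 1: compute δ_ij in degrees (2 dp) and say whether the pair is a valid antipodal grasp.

δ = 91.24°, invalid

α = atan 0.45 = 24.23°;  2α = 48.46°
edge 0: e_0 = (-1.85, -0.33);  n_0 = (-0.1756, +0.9845)
edge 1: e_1 = (+0.64, -4.10);  n_1 = (-0.9880, -0.1542)
∠(n_0, n_1) = 88.76°
δ = |180° − 88.76°| = 91.24°
91.24° > 2α = 48.46°  →  invalid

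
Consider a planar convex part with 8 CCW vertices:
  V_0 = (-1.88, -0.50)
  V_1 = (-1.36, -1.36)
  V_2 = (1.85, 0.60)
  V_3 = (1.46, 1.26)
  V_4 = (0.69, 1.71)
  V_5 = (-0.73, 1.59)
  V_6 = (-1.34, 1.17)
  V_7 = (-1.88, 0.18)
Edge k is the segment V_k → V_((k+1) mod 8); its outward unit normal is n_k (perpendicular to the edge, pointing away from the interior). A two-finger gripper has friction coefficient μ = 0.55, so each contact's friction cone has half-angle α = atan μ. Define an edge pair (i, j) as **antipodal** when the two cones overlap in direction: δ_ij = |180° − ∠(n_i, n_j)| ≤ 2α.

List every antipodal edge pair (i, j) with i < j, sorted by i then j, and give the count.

count = 6; pairs: (0,2), (0,3), (1,4), (1,5), (1,6), (2,7)

α = atan 0.55 = 28.81°;  2α = 57.62°
n_0 = (-0.8557, -0.5174)
n_1 = (+0.5211, -0.8535)
n_2 = (+0.8609, +0.5087)
n_3 = (+0.5046, +0.8634)
n_4 = (-0.0842, +0.9964)
n_5 = (-0.5671, +0.8236)
n_6 = (-0.8779, +0.4789)
n_7 = (-1.0000, -0.0000)
  (0,1): δ = 89.75°  ·
  (0,2): δ = 0.58°  ✓
  (0,3): δ = 28.54°  ✓
  (0,4): δ = 63.67°  ·
  (0,5): δ = 93.39°  ·
  (0,6): δ = 120.23°  ·
  (0,7): δ = 148.84°  ·
  (1,2): δ = 90.83°  ·
  (1,3): δ = 61.71°  ·
  (1,4): δ = 26.58°  ✓
  (1,5): δ = 3.14°  ✓
  (1,6): δ = 29.98°  ✓
  (1,7): δ = 58.59°  ·
  (2,3): δ = 150.88°  ·
  (2,4): δ = 115.75°  ·
  (2,5): δ = 86.03°  ·
  (2,6): δ = 59.19°  ·
  (2,7): δ = 30.58°  ✓
  (3,4): δ = 144.87°  ·
  (3,5): δ = 115.15°  ·
  (3,6): δ = 88.31°  ·
  (3,7): δ = 59.70°  ·
  (4,5): δ = 150.28°  ·
  (4,6): δ = 123.44°  ·
  (4,7): δ = 94.83°  ·
  (5,6): δ = 153.16°  ·
  (5,7): δ = 124.55°  ·
  (6,7): δ = 151.39°  ·
antipodal pairs: 6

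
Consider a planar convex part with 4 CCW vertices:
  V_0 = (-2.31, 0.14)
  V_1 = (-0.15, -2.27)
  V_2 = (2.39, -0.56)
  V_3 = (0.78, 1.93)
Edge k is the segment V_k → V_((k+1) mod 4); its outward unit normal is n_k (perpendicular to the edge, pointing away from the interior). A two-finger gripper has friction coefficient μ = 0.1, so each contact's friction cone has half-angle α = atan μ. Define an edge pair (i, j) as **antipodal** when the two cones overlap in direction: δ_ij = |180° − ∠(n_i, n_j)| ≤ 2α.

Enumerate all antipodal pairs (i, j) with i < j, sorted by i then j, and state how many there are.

α = atan 0.1 = 5.71°;  2α = 11.42°
n_0 = (-0.7447, -0.6674)
n_1 = (+0.5585, -0.8295)
n_2 = (+0.8398, +0.5430)
n_3 = (-0.5013, +0.8653)
  (0,1): δ = 97.92°  ·
  (0,2): δ = 8.98°  ✓
  (0,3): δ = 78.21°  ·
  (1,2): δ = 91.06°  ·
  (1,3): δ = 3.87°  ✓
  (2,3): δ = 92.80°  ·
antipodal pairs: 2

count = 2; pairs: (0,2), (1,3)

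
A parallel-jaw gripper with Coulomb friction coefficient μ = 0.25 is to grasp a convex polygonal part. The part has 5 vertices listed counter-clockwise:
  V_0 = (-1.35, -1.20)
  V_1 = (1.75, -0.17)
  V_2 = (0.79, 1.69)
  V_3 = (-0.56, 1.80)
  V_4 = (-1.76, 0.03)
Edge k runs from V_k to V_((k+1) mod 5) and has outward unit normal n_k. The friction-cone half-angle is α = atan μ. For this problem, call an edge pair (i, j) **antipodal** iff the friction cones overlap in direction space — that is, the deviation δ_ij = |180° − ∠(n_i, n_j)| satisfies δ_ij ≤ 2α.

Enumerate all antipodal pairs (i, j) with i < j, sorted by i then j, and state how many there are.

count = 2; pairs: (0,2), (1,4)

α = atan 0.25 = 14.04°;  2α = 28.07°
n_0 = (+0.3153, -0.9490)
n_1 = (+0.8886, +0.4586)
n_2 = (+0.0812, +0.9967)
n_3 = (-0.8277, +0.5612)
n_4 = (-0.9487, -0.3162)
  (0,1): δ = 81.08°  ·
  (0,2): δ = 23.04°  ✓
  (0,3): δ = 37.48°  ·
  (0,4): δ = 90.06°  ·
  (1,2): δ = 121.96°  ·
  (1,3): δ = 61.44°  ·
  (1,4): δ = 8.86°  ✓
  (2,3): δ = 119.48°  ·
  (2,4): δ = 66.91°  ·
  (3,4): δ = 127.43°  ·
antipodal pairs: 2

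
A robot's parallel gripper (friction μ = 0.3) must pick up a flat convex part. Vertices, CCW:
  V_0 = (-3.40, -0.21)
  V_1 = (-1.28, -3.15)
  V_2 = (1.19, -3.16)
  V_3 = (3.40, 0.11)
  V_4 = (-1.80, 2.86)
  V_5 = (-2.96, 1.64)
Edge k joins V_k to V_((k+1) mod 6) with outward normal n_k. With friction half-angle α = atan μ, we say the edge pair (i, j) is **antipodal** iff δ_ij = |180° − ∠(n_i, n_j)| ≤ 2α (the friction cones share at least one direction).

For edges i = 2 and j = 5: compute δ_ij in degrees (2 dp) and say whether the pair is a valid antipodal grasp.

δ = 20.67°, valid

α = atan 0.3 = 16.70°;  2α = 33.40°
edge 2: e_2 = (+2.21, +3.27);  n_2 = (+0.8285, -0.5600)
edge 5: e_5 = (-0.44, -1.85);  n_5 = (-0.9729, +0.2314)
∠(n_2, n_5) = 159.33°
δ = |180° − 159.33°| = 20.67°
20.67° ≤ 2α = 33.40°  →  valid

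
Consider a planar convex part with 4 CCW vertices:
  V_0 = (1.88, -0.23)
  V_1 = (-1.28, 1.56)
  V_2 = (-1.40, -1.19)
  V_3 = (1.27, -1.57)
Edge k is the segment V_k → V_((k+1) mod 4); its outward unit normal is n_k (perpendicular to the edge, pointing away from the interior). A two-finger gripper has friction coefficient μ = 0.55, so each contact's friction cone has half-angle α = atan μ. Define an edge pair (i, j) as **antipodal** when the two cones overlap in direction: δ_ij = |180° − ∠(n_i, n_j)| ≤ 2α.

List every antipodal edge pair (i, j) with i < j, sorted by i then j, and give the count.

α = atan 0.55 = 28.81°;  2α = 57.62°
n_0 = (+0.4929, +0.8701)
n_1 = (-0.9990, +0.0436)
n_2 = (-0.1409, -0.9900)
n_3 = (+0.9101, -0.4143)
  (0,1): δ = 62.97°  ·
  (0,2): δ = 21.43°  ✓
  (0,3): δ = 95.05°  ·
  (1,2): δ = 95.60°  ·
  (1,3): δ = 21.98°  ✓
  (2,3): δ = 106.38°  ·
antipodal pairs: 2

count = 2; pairs: (0,2), (1,3)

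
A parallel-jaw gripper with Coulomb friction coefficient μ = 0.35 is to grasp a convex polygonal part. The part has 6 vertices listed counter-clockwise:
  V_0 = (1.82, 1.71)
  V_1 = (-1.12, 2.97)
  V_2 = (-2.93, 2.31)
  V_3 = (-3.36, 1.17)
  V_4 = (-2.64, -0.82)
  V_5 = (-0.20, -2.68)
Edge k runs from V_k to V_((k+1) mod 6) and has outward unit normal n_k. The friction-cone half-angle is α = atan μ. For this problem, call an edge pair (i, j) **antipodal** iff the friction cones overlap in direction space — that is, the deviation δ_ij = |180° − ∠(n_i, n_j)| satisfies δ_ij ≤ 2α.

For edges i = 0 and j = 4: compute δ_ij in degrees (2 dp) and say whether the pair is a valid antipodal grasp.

δ = 14.12°, valid

α = atan 0.35 = 19.29°;  2α = 38.58°
edge 0: e_0 = (-2.94, +1.26);  n_0 = (+0.3939, +0.9191)
edge 4: e_4 = (+2.44, -1.86);  n_4 = (-0.6062, -0.7953)
∠(n_0, n_4) = 165.88°
δ = |180° − 165.88°| = 14.12°
14.12° ≤ 2α = 38.58°  →  valid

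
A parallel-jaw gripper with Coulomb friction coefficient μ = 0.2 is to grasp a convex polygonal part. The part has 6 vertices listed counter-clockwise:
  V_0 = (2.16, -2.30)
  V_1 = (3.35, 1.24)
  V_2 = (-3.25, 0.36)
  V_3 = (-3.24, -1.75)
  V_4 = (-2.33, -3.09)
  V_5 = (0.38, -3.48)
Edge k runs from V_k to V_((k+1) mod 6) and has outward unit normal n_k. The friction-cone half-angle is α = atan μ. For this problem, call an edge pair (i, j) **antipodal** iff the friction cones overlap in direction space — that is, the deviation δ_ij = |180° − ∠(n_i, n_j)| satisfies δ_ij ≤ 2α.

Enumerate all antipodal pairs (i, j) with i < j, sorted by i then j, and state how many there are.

count = 2; pairs: (0,2), (1,4)

α = atan 0.2 = 11.31°;  2α = 22.62°
n_0 = (+0.9479, -0.3186)
n_1 = (-0.1322, +0.9912)
n_2 = (-1.0000, -0.0047)
n_3 = (-0.8273, -0.5618)
n_4 = (-0.1424, -0.9898)
n_5 = (+0.5525, -0.8335)
  (0,1): δ = 63.82°  ·
  (0,2): δ = 18.85°  ✓
  (0,3): δ = 52.76°  ·
  (0,4): δ = 100.39°  ·
  (0,5): δ = 142.12°  ·
  (1,2): δ = 97.32°  ·
  (1,3): δ = 63.41°  ·
  (1,4): δ = 15.78°  ✓
  (1,5): δ = 25.95°  ·
  (2,3): δ = 146.09°  ·
  (2,4): δ = 98.46°  ·
  (2,5): δ = 56.73°  ·
  (3,4): δ = 132.37°  ·
  (3,5): δ = 90.64°  ·
  (4,5): δ = 138.27°  ·
antipodal pairs: 2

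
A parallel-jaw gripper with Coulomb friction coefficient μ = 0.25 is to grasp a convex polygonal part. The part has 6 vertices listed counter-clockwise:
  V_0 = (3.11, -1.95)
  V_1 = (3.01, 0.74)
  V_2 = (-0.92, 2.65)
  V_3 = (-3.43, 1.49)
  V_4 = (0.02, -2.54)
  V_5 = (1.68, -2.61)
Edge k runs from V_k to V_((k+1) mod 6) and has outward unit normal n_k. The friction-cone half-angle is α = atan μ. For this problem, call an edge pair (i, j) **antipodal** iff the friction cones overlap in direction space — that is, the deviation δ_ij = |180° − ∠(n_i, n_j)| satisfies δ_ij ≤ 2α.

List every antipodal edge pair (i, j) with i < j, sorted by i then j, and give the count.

count = 4; pairs: (1,3), (1,4), (2,4), (2,5)

α = atan 0.25 = 14.04°;  2α = 28.07°
n_0 = (+0.9993, +0.0371)
n_1 = (+0.4371, +0.8994)
n_2 = (-0.4195, +0.9077)
n_3 = (-0.7597, -0.6503)
n_4 = (-0.0421, -0.9991)
n_5 = (+0.4191, -0.9080)
  (0,1): δ = 118.05°  ·
  (0,2): δ = 67.32°  ·
  (0,3): δ = 38.44°  ·
  (0,4): δ = 85.46°  ·
  (0,5): δ = 112.65°  ·
  (1,2): δ = 129.28°  ·
  (1,3): δ = 23.51°  ✓
  (1,4): δ = 23.51°  ✓
  (1,5): δ = 50.70°  ·
  (2,3): δ = 74.24°  ·
  (2,4): δ = 27.22°  ✓
  (2,5): δ = 0.03°  ✓
  (3,4): δ = 132.98°  ·
  (3,5): δ = 105.79°  ·
  (4,5): δ = 152.81°  ·
antipodal pairs: 4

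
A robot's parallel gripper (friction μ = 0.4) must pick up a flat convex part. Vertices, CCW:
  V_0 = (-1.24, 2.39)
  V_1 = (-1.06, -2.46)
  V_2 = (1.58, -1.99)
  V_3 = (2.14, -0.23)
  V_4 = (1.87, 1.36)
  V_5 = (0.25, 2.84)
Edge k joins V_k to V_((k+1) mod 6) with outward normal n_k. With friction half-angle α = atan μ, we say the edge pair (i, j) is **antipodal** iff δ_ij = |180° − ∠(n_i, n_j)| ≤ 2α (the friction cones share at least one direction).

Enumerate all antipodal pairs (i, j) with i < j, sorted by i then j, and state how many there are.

count = 3; pairs: (0,2), (0,3), (1,5)

α = atan 0.4 = 21.80°;  2α = 43.60°
n_0 = (-0.9993, -0.0371)
n_1 = (+0.1753, -0.9845)
n_2 = (+0.9529, -0.3032)
n_3 = (+0.9859, +0.1674)
n_4 = (+0.6745, +0.7383)
n_5 = (-0.2891, +0.9573)
  (0,1): δ = 82.03°  ·
  (0,2): δ = 19.78°  ✓
  (0,3): δ = 7.51°  ✓
  (0,4): δ = 45.46°  ·
  (0,5): δ = 104.68°  ·
  (1,2): δ = 117.74°  ·
  (1,3): δ = 90.46°  ·
  (1,4): δ = 52.51°  ·
  (1,5): δ = 6.71°  ✓
  (2,3): δ = 152.71°  ·
  (2,4): δ = 114.76°  ·
  (2,5): δ = 55.54°  ·
  (3,4): δ = 142.05°  ·
  (3,5): δ = 82.83°  ·
  (4,5): δ = 120.78°  ·
antipodal pairs: 3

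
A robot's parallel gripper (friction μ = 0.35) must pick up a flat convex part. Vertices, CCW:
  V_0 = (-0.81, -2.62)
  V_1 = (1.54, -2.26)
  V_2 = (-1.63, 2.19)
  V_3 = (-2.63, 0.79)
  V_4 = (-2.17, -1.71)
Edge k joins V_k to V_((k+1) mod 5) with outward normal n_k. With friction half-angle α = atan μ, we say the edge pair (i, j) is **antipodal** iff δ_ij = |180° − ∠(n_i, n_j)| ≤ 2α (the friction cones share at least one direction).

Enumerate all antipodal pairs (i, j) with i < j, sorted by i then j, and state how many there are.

count = 2; pairs: (1,3), (1,4)

α = atan 0.35 = 19.29°;  2α = 38.58°
n_0 = (+0.1514, -0.9885)
n_1 = (+0.8145, +0.5802)
n_2 = (-0.8137, +0.5812)
n_3 = (-0.9835, -0.1810)
n_4 = (-0.5561, -0.8311)
  (0,1): δ = 63.24°  ·
  (0,2): δ = 45.75°  ·
  (0,3): δ = 91.72°  ·
  (0,4): δ = 137.50°  ·
  (1,2): δ = 71.00°  ·
  (1,3): δ = 25.04°  ✓
  (1,4): δ = 20.75°  ✓
  (2,3): δ = 134.04°  ·
  (2,4): δ = 88.25°  ·
  (3,4): δ = 134.21°  ·
antipodal pairs: 2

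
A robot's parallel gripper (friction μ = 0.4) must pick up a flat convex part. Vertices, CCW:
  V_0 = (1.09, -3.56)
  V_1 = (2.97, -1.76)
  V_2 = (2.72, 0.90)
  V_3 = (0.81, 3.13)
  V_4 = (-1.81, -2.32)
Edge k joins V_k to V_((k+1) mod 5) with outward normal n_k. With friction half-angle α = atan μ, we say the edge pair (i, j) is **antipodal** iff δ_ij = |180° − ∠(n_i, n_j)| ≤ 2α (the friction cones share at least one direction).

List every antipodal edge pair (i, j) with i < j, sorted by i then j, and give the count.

α = atan 0.4 = 21.80°;  2α = 43.60°
n_0 = (+0.6916, -0.7223)
n_1 = (+0.9956, +0.0936)
n_2 = (+0.7595, +0.6505)
n_3 = (-0.9013, +0.4333)
n_4 = (-0.3932, -0.9195)
  (0,1): δ = 128.39°  ·
  (0,2): δ = 93.17°  ·
  (0,3): δ = 20.57°  ✓
  (0,4): δ = 113.09°  ·
  (1,2): δ = 144.79°  ·
  (1,3): δ = 31.04°  ✓
  (1,4): δ = 61.48°  ·
  (2,3): δ = 66.26°  ·
  (2,4): δ = 26.27°  ✓
  (3,4): δ = 87.48°  ·
antipodal pairs: 3

count = 3; pairs: (0,3), (1,3), (2,4)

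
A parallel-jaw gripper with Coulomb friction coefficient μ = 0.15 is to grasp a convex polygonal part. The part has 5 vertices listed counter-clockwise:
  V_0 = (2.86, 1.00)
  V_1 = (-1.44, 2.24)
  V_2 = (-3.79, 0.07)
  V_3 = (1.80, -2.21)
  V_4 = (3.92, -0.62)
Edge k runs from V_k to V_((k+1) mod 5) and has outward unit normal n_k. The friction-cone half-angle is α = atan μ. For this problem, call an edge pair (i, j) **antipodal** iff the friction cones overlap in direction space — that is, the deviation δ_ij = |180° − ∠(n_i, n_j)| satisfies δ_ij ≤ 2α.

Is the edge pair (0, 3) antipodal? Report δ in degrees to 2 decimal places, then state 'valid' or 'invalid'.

δ = 52.96°, invalid

α = atan 0.15 = 8.53°;  2α = 17.06°
edge 0: e_0 = (-4.30, +1.24);  n_0 = (+0.2771, +0.9608)
edge 3: e_3 = (+2.12, +1.59);  n_3 = (+0.6000, -0.8000)
∠(n_0, n_3) = 127.04°
δ = |180° − 127.04°| = 52.96°
52.96° > 2α = 17.06°  →  invalid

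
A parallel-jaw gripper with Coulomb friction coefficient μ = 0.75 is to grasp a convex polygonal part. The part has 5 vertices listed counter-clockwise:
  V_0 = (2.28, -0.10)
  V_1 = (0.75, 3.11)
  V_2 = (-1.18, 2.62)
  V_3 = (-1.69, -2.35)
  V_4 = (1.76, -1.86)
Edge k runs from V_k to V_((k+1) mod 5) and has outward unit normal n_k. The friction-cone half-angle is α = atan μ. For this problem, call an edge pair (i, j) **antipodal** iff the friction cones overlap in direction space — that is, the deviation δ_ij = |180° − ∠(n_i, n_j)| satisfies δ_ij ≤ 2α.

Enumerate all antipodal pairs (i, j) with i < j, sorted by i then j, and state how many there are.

count = 5; pairs: (0,2), (0,3), (1,3), (1,4), (2,4)

α = atan 0.75 = 36.87°;  2α = 73.74°
n_0 = (+0.9027, +0.4303)
n_1 = (-0.2461, +0.9692)
n_2 = (-0.9948, +0.1021)
n_3 = (+0.1406, -0.9901)
n_4 = (+0.9590, -0.2833)
  (0,1): δ = 101.24°  ·
  (0,2): δ = 31.34°  ✓
  (0,3): δ = 72.60°  ✓
  (0,4): δ = 138.06°  ·
  (1,2): δ = 110.10°  ·
  (1,3): δ = 6.16°  ✓
  (1,4): δ = 59.29°  ✓
  (2,3): δ = 76.06°  ·
  (2,4): δ = 10.60°  ✓
  (3,4): δ = 114.54°  ·
antipodal pairs: 5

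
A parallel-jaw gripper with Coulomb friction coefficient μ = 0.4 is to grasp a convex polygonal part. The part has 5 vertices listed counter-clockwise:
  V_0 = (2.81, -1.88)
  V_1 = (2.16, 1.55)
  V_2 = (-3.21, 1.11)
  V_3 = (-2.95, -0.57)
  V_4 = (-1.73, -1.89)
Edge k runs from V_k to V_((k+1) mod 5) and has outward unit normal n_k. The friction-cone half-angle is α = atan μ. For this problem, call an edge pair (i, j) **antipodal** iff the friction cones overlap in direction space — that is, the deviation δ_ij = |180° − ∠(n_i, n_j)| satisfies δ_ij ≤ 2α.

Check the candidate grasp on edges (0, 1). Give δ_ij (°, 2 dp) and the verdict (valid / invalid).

α = atan 0.4 = 21.80°;  2α = 43.60°
edge 0: e_0 = (-0.65, +3.43);  n_0 = (+0.9825, +0.1862)
edge 1: e_1 = (-5.37, -0.44);  n_1 = (-0.0817, +0.9967)
∠(n_0, n_1) = 83.95°
δ = |180° − 83.95°| = 96.05°
96.05° > 2α = 43.60°  →  invalid

δ = 96.05°, invalid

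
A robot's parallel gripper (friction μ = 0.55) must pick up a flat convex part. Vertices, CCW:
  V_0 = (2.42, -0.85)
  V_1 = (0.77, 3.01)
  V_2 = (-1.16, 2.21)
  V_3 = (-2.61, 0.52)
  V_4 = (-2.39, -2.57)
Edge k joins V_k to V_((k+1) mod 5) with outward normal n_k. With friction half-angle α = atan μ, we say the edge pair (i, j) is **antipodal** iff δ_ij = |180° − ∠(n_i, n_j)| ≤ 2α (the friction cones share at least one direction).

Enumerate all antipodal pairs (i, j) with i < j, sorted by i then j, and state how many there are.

α = atan 0.55 = 28.81°;  2α = 57.62°
n_0 = (+0.9195, +0.3931)
n_1 = (-0.3829, +0.9238)
n_2 = (-0.7589, +0.6512)
n_3 = (-0.9975, -0.0710)
n_4 = (+0.3367, -0.9416)
  (0,1): δ = 90.63°  ·
  (0,2): δ = 63.77°  ·
  (0,3): δ = 19.07°  ✓
  (0,4): δ = 86.53°  ·
  (1,2): δ = 153.14°  ·
  (1,3): δ = 108.44°  ·
  (1,4): δ = 2.84°  ✓
  (2,3): δ = 135.30°  ·
  (2,4): δ = 29.69°  ✓
  (3,4): δ = 74.40°  ·
antipodal pairs: 3

count = 3; pairs: (0,3), (1,4), (2,4)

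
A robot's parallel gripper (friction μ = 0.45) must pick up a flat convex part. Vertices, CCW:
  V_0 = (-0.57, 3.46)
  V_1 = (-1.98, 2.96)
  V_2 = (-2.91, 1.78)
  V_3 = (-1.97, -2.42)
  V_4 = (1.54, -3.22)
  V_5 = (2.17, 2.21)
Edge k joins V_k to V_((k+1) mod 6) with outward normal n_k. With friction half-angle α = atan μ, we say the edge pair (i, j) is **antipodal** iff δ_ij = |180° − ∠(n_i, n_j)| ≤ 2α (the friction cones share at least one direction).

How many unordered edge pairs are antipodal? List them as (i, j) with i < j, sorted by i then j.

count = 4; pairs: (0,3), (1,4), (2,4), (3,5)

α = atan 0.45 = 24.23°;  2α = 48.46°
n_0 = (-0.3342, +0.9425)
n_1 = (-0.7854, +0.6190)
n_2 = (-0.9759, -0.2184)
n_3 = (-0.2222, -0.9750)
n_4 = (+0.9933, -0.1152)
n_5 = (+0.4151, +0.9098)
  (0,1): δ = 147.77°  ·
  (0,2): δ = 96.91°  ·
  (0,3): δ = 32.36°  ✓
  (0,4): δ = 63.86°  ·
  (0,5): δ = 135.95°  ·
  (1,2): δ = 129.14°  ·
  (1,3): δ = 64.60°  ·
  (1,4): δ = 31.62°  ✓
  (1,5): δ = 103.72°  ·
  (2,3): δ = 115.45°  ·
  (2,4): δ = 19.23°  ✓
  (2,5): δ = 52.86°  ·
  (3,4): δ = 83.78°  ·
  (3,5): δ = 11.68°  ✓
  (4,5): δ = 107.90°  ·
antipodal pairs: 4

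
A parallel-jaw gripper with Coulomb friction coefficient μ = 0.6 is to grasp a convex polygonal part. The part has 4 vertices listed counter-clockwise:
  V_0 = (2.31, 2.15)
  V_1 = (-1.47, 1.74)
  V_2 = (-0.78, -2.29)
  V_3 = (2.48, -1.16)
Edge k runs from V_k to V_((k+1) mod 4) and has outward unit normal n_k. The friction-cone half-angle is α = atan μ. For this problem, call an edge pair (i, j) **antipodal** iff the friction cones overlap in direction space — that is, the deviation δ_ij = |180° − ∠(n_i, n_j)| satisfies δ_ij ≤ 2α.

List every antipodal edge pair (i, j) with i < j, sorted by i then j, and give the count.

α = atan 0.6 = 30.96°;  2α = 61.93°
n_0 = (-0.1078, +0.9942)
n_1 = (-0.9857, -0.1688)
n_2 = (+0.3275, -0.9448)
n_3 = (+0.9987, +0.0513)
  (0,1): δ = 86.47°  ·
  (0,2): δ = 12.93°  ✓
  (0,3): δ = 86.75°  ·
  (1,2): δ = 80.60°  ·
  (1,3): δ = 6.78°  ✓
  (2,3): δ = 106.18°  ·
antipodal pairs: 2

count = 2; pairs: (0,2), (1,3)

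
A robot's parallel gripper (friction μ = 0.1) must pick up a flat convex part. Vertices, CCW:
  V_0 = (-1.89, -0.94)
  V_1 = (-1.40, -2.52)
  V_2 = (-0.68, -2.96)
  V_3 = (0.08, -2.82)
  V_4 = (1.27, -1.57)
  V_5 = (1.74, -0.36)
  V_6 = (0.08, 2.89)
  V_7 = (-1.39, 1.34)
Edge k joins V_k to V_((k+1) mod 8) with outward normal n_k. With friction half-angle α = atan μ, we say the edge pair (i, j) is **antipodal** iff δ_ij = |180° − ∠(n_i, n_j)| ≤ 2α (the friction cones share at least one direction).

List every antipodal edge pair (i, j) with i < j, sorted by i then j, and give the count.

count = 3; pairs: (0,5), (3,6), (4,7)

α = atan 0.1 = 5.71°;  2α = 11.42°
n_0 = (-0.9551, -0.2962)
n_1 = (-0.5215, -0.8533)
n_2 = (+0.1812, -0.9835)
n_3 = (+0.7243, -0.6895)
n_4 = (+0.9321, -0.3621)
n_5 = (+0.8906, +0.4549)
n_6 = (-0.7256, +0.6881)
n_7 = (-0.9768, +0.2142)
  (0,1): δ = 138.66°  ·
  (0,2): δ = 96.79°  ·
  (0,3): δ = 60.82°  ·
  (0,4): δ = 38.46°  ·
  (0,5): δ = 9.83°  ✓
  (0,6): δ = 119.29°  ·
  (0,7): δ = 150.40°  ·
  (1,2): δ = 138.13°  ·
  (1,3): δ = 102.16°  ·
  (1,4): δ = 79.80°  ·
  (1,5): δ = 31.51°  ·
  (1,6): δ = 77.95°  ·
  (1,7): δ = 109.06°  ·
  (2,3): δ = 144.03°  ·
  (2,4): δ = 121.67°  ·
  (2,5): δ = 73.38°  ·
  (2,6): δ = 36.08°  ·
  (2,7): δ = 67.19°  ·
  (3,4): δ = 157.64°  ·
  (3,5): δ = 109.35°  ·
  (3,6): δ = 0.11°  ✓
  (3,7): δ = 31.22°  ·
  (4,5): δ = 131.72°  ·
  (4,6): δ = 22.25°  ·
  (4,7): δ = 8.86°  ✓
  (5,6): δ = 70.54°  ·
  (5,7): δ = 39.43°  ·
  (6,7): δ = 148.89°  ·
antipodal pairs: 3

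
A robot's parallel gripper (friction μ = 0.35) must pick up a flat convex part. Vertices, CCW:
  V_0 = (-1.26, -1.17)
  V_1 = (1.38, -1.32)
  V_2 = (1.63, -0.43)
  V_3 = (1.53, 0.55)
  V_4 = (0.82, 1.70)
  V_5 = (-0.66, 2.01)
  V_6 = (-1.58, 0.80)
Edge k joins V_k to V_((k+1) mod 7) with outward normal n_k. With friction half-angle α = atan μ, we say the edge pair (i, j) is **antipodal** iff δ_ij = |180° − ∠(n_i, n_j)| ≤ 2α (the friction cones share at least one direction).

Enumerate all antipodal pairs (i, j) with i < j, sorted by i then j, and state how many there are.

α = atan 0.35 = 19.29°;  2α = 38.58°
n_0 = (-0.0567, -0.9984)
n_1 = (+0.9627, -0.2704)
n_2 = (+0.9948, +0.1015)
n_3 = (+0.8509, +0.5253)
n_4 = (+0.2050, +0.9788)
n_5 = (-0.7960, +0.6053)
n_6 = (-0.9871, -0.1603)
  (0,1): δ = 102.44°  ·
  (0,2): δ = 80.92°  ·
  (0,3): δ = 55.06°  ·
  (0,4): δ = 8.58°  ✓
  (0,5): δ = 56.01°  ·
  (0,6): δ = 102.48°  ·
  (1,2): δ = 158.48°  ·
  (1,3): δ = 132.62°  ·
  (1,4): δ = 86.14°  ·
  (1,5): δ = 21.56°  ✓
  (1,6): δ = 24.92°  ✓
  (2,3): δ = 154.14°  ·
  (2,4): δ = 107.66°  ·
  (2,5): δ = 43.07°  ·
  (2,6): δ = 3.40°  ✓
  (3,4): δ = 133.52°  ·
  (3,5): δ = 68.94°  ·
  (3,6): δ = 22.46°  ✓
  (4,5): δ = 115.42°  ·
  (4,6): δ = 68.94°  ·
  (5,6): δ = 133.53°  ·
antipodal pairs: 5

count = 5; pairs: (0,4), (1,5), (1,6), (2,6), (3,6)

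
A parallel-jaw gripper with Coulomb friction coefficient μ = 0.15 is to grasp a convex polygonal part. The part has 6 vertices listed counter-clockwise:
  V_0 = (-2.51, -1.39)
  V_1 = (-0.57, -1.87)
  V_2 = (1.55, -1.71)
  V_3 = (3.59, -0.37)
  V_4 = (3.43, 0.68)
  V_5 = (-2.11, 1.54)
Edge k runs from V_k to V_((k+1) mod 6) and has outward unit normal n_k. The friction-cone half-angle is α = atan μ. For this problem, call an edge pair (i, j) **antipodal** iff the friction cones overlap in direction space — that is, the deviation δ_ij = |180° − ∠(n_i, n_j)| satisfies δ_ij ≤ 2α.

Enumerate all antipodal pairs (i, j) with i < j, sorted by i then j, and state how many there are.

α = atan 0.15 = 8.53°;  2α = 17.06°
n_0 = (-0.2402, -0.9707)
n_1 = (+0.0753, -0.9972)
n_2 = (+0.5490, -0.8358)
n_3 = (+0.9886, +0.1506)
n_4 = (+0.1534, +0.9882)
n_5 = (-0.9908, +0.1353)
  (0,1): δ = 161.79°  ·
  (0,2): δ = 132.80°  ·
  (0,3): δ = 67.44°  ·
  (0,4): δ = 5.07°  ✓
  (0,5): δ = 96.12°  ·
  (1,2): δ = 151.02°  ·
  (1,3): δ = 85.65°  ·
  (1,4): δ = 13.14°  ✓
  (1,5): δ = 77.91°  ·
  (2,3): δ = 114.64°  ·
  (2,4): δ = 42.12°  ·
  (2,5): δ = 48.93°  ·
  (3,4): δ = 107.49°  ·
  (3,5): δ = 16.44°  ✓
  (4,5): δ = 88.95°  ·
antipodal pairs: 3

count = 3; pairs: (0,4), (1,4), (3,5)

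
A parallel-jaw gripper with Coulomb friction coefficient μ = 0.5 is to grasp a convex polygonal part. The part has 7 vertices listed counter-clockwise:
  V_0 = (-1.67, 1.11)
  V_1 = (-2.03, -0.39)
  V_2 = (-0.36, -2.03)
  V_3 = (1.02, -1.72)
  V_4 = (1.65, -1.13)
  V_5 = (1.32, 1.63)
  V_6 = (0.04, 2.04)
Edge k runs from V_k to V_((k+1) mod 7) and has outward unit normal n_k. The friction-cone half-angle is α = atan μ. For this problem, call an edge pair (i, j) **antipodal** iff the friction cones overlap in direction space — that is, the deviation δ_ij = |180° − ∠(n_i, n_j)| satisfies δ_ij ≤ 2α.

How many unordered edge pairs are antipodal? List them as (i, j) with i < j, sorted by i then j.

count = 7; pairs: (0,3), (0,4), (1,4), (1,5), (2,5), (2,6), (3,6)

α = atan 0.5 = 26.57°;  2α = 53.13°
n_0 = (-0.9724, +0.2334)
n_1 = (-0.7007, -0.7135)
n_2 = (+0.2192, -0.9757)
n_3 = (+0.6836, -0.7299)
n_4 = (+0.9929, +0.1187)
n_5 = (+0.3050, +0.9523)
n_6 = (-0.4778, +0.8785)
  (0,1): δ = 120.98°  ·
  (0,2): δ = 63.84°  ·
  (0,3): δ = 33.38°  ✓
  (0,4): δ = 20.31°  ✓
  (0,5): δ = 85.73°  ·
  (0,6): δ = 132.04°  ·
  (1,2): δ = 122.86°  ·
  (1,3): δ = 92.40°  ·
  (1,4): δ = 38.70°  ✓
  (1,5): δ = 26.72°  ✓
  (1,6): δ = 73.02°  ·
  (2,3): δ = 149.54°  ·
  (2,4): δ = 95.84°  ·
  (2,5): δ = 30.42°  ✓
  (2,6): δ = 15.88°  ✓
  (3,4): δ = 126.30°  ·
  (3,5): δ = 60.88°  ·
  (3,6): δ = 14.58°  ✓
  (4,5): δ = 114.58°  ·
  (4,6): δ = 68.28°  ·
  (5,6): δ = 133.70°  ·
antipodal pairs: 7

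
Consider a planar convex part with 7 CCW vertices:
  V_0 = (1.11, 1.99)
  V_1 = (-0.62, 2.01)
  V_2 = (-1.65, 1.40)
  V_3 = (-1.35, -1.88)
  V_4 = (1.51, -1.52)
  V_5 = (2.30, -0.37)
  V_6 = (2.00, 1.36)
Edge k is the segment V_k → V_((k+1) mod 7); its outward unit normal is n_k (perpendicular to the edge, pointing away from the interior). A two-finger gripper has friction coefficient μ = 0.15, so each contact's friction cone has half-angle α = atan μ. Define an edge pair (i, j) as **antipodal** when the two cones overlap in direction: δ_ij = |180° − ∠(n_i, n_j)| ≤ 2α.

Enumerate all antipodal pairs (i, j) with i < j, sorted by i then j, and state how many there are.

α = atan 0.15 = 8.53°;  2α = 17.06°
n_0 = (+0.0116, +0.9999)
n_1 = (-0.5096, +0.8604)
n_2 = (-0.9958, -0.0911)
n_3 = (+0.1249, -0.9922)
n_4 = (+0.8243, -0.5662)
n_5 = (+0.9853, +0.1709)
n_6 = (+0.5778, +0.8162)
  (0,1): δ = 148.70°  ·
  (0,2): δ = 84.11°  ·
  (0,3): δ = 7.84°  ✓
  (0,4): δ = 56.17°  ·
  (0,5): δ = 100.50°  ·
  (0,6): δ = 145.37°  ·
  (1,2): δ = 115.41°  ·
  (1,3): δ = 23.46°  ·
  (1,4): δ = 24.88°  ·
  (1,5): δ = 69.20°  ·
  (1,6): δ = 114.07°  ·
  (2,3): δ = 88.05°  ·
  (2,4): δ = 39.71°  ·
  (2,5): δ = 4.61°  ✓
  (2,6): δ = 49.48°  ·
  (3,4): δ = 131.66°  ·
  (3,5): δ = 87.34°  ·
  (3,6): δ = 42.47°  ·
  (4,5): δ = 135.67°  ·
  (4,6): δ = 90.81°  ·
  (5,6): δ = 135.13°  ·
antipodal pairs: 2

count = 2; pairs: (0,3), (2,5)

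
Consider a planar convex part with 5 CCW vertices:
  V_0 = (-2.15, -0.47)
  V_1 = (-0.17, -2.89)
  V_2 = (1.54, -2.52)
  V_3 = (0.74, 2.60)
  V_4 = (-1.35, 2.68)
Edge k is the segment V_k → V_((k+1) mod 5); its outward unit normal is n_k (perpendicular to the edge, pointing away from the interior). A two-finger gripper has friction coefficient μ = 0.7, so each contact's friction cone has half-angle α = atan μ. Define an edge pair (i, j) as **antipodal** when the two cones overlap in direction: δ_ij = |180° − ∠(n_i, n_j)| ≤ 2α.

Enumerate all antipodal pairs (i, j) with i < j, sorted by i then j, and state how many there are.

count = 5; pairs: (0,2), (0,3), (1,3), (1,4), (2,4)

α = atan 0.7 = 34.99°;  2α = 69.98°
n_0 = (-0.7740, -0.6332)
n_1 = (+0.2115, -0.9774)
n_2 = (+0.9880, +0.1544)
n_3 = (+0.0382, +0.9993)
n_4 = (-0.9692, +0.2462)
  (0,1): δ = 117.08°  ·
  (0,2): δ = 30.41°  ✓
  (0,3): δ = 48.52°  ✓
  (0,4): δ = 126.46°  ·
  (1,2): δ = 93.33°  ·
  (1,3): δ = 14.40°  ✓
  (1,4): δ = 63.54°  ✓
  (2,3): δ = 101.07°  ·
  (2,4): δ = 23.13°  ✓
  (3,4): δ = 102.06°  ·
antipodal pairs: 5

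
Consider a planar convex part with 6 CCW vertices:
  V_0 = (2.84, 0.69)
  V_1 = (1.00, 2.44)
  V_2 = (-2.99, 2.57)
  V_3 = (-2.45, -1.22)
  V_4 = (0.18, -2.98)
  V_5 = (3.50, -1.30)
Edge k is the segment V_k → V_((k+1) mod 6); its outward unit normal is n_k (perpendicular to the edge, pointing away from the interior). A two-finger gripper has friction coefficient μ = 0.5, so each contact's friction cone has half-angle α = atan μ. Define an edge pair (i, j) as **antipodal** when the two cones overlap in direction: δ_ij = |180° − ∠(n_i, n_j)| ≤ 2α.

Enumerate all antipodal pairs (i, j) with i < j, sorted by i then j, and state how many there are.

count = 6; pairs: (0,2), (0,3), (1,3), (1,4), (2,5), (3,5)

α = atan 0.5 = 26.57°;  2α = 53.13°
n_0 = (+0.6892, +0.7246)
n_1 = (+0.0326, +0.9995)
n_2 = (-0.9900, -0.1411)
n_3 = (-0.5562, -0.8311)
n_4 = (+0.4515, -0.8923)
n_5 = (+0.9492, +0.3148)
  (0,1): δ = 138.30°  ·
  (0,2): δ = 38.33°  ✓
  (0,3): δ = 9.77°  ✓
  (0,4): δ = 70.40°  ·
  (0,5): δ = 151.91°  ·
  (1,2): δ = 80.02°  ·
  (1,3): δ = 31.92°  ✓
  (1,4): δ = 28.71°  ✓
  (1,5): δ = 110.21°  ·
  (2,3): δ = 131.90°  ·
  (2,4): δ = 71.27°  ·
  (2,5): δ = 10.24°  ✓
  (3,4): δ = 119.37°  ·
  (3,5): δ = 37.86°  ✓
  (4,5): δ = 98.49°  ·
antipodal pairs: 6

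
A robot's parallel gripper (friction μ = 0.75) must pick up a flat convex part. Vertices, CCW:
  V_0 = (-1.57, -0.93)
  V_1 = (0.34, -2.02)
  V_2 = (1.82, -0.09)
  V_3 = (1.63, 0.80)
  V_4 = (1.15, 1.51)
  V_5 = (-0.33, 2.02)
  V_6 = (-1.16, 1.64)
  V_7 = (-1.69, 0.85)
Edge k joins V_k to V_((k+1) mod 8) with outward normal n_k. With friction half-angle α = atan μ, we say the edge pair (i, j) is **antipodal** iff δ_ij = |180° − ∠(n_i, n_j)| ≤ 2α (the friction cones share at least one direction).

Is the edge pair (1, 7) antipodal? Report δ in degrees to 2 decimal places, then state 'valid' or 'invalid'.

δ = 41.34°, valid

α = atan 0.75 = 36.87°;  2α = 73.74°
edge 1: e_1 = (+1.48, +1.93);  n_1 = (+0.7935, -0.6085)
edge 7: e_7 = (+0.12, -1.78);  n_7 = (-0.9977, -0.0673)
∠(n_1, n_7) = 138.66°
δ = |180° − 138.66°| = 41.34°
41.34° ≤ 2α = 73.74°  →  valid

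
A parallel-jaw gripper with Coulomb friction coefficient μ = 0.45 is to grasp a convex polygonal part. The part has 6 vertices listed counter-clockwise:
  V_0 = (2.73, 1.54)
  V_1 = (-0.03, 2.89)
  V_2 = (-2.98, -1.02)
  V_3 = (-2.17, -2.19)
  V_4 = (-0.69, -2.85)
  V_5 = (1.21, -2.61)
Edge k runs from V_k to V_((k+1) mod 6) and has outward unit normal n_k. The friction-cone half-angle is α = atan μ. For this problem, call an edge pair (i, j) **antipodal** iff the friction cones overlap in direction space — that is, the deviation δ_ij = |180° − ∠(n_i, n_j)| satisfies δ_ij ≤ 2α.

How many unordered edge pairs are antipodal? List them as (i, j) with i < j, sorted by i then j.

count = 5; pairs: (0,2), (0,3), (0,4), (1,4), (1,5)

α = atan 0.45 = 24.23°;  2α = 48.46°
n_0 = (+0.4394, +0.8983)
n_1 = (-0.7983, +0.6023)
n_2 = (-0.8222, -0.5692)
n_3 = (-0.4073, -0.9133)
n_4 = (+0.1253, -0.9921)
n_5 = (+0.9390, -0.3439)
  (0,1): δ = 100.97°  ·
  (0,2): δ = 29.24°  ✓
  (0,3): δ = 2.03°  ✓
  (0,4): δ = 33.26°  ✓
  (0,5): δ = 95.95°  ·
  (1,2): δ = 108.27°  ·
  (1,3): δ = 77.00°  ·
  (1,4): δ = 45.77°  ✓
  (1,5): δ = 16.92°  ✓
  (2,3): δ = 148.73°  ·
  (2,4): δ = 117.50°  ·
  (2,5): δ = 54.81°  ·
  (3,4): δ = 148.77°  ·
  (3,5): δ = 86.08°  ·
  (4,5): δ = 117.32°  ·
antipodal pairs: 5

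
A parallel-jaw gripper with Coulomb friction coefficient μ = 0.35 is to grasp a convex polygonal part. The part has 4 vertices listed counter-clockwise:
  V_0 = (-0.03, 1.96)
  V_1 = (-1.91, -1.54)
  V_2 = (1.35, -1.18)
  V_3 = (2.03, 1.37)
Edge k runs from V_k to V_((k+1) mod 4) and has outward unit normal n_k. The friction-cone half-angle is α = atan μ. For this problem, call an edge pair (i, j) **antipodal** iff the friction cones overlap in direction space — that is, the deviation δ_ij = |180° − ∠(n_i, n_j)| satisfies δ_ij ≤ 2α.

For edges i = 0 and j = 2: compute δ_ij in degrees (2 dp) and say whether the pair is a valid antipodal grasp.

δ = 13.31°, valid

α = atan 0.35 = 19.29°;  2α = 38.58°
edge 0: e_0 = (-1.88, -3.50);  n_0 = (-0.8810, +0.4732)
edge 2: e_2 = (+0.68, +2.55);  n_2 = (+0.9662, -0.2577)
∠(n_0, n_2) = 166.69°
δ = |180° − 166.69°| = 13.31°
13.31° ≤ 2α = 38.58°  →  valid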